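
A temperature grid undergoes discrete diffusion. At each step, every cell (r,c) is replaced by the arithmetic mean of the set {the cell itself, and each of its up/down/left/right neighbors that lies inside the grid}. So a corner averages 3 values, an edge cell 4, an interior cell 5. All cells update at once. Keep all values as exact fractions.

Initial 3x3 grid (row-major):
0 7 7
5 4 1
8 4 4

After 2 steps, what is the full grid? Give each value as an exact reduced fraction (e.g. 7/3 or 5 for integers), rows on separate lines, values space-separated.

After step 1:
  4 9/2 5
  17/4 21/5 4
  17/3 5 3
After step 2:
  17/4 177/40 9/2
  1087/240 439/100 81/20
  179/36 67/15 4

Answer: 17/4 177/40 9/2
1087/240 439/100 81/20
179/36 67/15 4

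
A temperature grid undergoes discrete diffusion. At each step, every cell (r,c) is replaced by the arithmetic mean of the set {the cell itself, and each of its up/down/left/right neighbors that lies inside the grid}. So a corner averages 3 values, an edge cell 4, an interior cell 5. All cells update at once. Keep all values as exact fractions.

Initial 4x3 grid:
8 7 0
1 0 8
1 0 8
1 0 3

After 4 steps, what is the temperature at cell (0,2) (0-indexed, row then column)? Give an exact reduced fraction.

Step 1: cell (0,2) = 5
Step 2: cell (0,2) = 17/4
Step 3: cell (0,2) = 1537/360
Step 4: cell (0,2) = 34309/8640
Full grid after step 4:
  89867/25920 131501/34560 34309/8640
  25427/8640 234131/72000 3533/960
  91307/43200 11681/4500 133157/43200
  4507/2592 92827/43200 7033/2592

Answer: 34309/8640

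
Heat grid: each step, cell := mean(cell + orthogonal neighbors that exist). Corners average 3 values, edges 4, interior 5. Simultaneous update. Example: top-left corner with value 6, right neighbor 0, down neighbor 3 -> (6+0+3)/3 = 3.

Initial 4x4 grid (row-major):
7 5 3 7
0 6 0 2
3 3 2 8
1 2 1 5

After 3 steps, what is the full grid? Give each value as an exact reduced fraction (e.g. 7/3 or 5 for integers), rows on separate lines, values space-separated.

Answer: 2761/720 4751/1200 1509/400 467/120
8317/2400 6543/2000 3511/1000 2251/600
6101/2400 71/25 18829/6000 6589/1800
104/45 1917/800 21901/7200 7723/2160

Derivation:
After step 1:
  4 21/4 15/4 4
  4 14/5 13/5 17/4
  7/4 16/5 14/5 17/4
  2 7/4 5/2 14/3
After step 2:
  53/12 79/20 39/10 4
  251/80 357/100 81/25 151/40
  219/80 123/50 307/100 479/120
  11/6 189/80 703/240 137/36
After step 3:
  2761/720 4751/1200 1509/400 467/120
  8317/2400 6543/2000 3511/1000 2251/600
  6101/2400 71/25 18829/6000 6589/1800
  104/45 1917/800 21901/7200 7723/2160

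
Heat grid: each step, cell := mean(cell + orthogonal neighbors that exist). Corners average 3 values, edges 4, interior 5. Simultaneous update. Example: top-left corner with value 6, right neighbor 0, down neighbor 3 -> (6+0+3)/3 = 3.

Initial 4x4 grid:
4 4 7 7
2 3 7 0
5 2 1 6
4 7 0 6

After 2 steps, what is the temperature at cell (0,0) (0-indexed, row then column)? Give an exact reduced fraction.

Step 1: cell (0,0) = 10/3
Step 2: cell (0,0) = 34/9
Full grid after step 2:
  34/9 1061/240 1141/240 191/36
  821/240 94/25 433/100 991/240
  941/240 169/50 343/100 309/80
  71/18 941/240 279/80 43/12

Answer: 34/9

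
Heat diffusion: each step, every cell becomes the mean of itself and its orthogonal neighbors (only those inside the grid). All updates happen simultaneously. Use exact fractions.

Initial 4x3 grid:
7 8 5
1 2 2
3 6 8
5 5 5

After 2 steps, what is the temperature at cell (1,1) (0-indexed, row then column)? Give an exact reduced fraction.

Step 1: cell (1,1) = 19/5
Step 2: cell (1,1) = 108/25
Full grid after step 2:
  169/36 589/120 59/12
  121/30 108/25 183/40
  121/30 457/100 203/40
  40/9 1223/240 11/2

Answer: 108/25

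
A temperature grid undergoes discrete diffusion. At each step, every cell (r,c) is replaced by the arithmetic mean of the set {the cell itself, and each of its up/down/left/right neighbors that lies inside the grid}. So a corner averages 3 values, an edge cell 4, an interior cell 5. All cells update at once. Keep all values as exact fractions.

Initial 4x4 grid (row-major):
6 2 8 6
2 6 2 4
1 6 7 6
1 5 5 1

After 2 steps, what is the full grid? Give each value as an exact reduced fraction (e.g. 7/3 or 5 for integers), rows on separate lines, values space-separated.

Answer: 151/36 127/30 107/20 5
791/240 93/20 116/25 51/10
163/48 411/100 123/25 91/20
109/36 193/48 359/80 13/3

Derivation:
After step 1:
  10/3 11/2 9/2 6
  15/4 18/5 27/5 9/2
  5/2 5 26/5 9/2
  7/3 17/4 9/2 4
After step 2:
  151/36 127/30 107/20 5
  791/240 93/20 116/25 51/10
  163/48 411/100 123/25 91/20
  109/36 193/48 359/80 13/3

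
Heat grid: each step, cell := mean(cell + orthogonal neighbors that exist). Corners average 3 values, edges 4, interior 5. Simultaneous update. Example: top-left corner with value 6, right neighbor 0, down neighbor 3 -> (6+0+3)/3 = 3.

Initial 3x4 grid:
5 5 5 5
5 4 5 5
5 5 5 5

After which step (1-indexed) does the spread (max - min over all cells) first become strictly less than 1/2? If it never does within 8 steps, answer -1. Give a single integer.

Answer: 1

Derivation:
Step 1: max=5, min=19/4, spread=1/4
  -> spread < 1/2 first at step 1
Step 2: max=5, min=477/100, spread=23/100
Step 3: max=1987/400, min=23189/4800, spread=131/960
Step 4: max=35609/7200, min=209449/43200, spread=841/8640
Step 5: max=7106627/1440000, min=83857949/17280000, spread=56863/691200
Step 6: max=63810457/12960000, min=756065659/155520000, spread=386393/6220800
Step 7: max=25499641187/5184000000, min=302646276869/62208000000, spread=26795339/497664000
Step 8: max=1528113850333/311040000000, min=18178584285871/3732480000000, spread=254051069/5971968000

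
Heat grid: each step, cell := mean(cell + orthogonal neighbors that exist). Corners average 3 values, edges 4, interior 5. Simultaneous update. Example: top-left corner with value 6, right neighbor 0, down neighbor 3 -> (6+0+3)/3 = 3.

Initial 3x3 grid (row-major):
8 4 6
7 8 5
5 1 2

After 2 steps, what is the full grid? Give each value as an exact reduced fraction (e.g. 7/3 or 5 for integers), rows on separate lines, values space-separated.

After step 1:
  19/3 13/2 5
  7 5 21/4
  13/3 4 8/3
After step 2:
  119/18 137/24 67/12
  17/3 111/20 215/48
  46/9 4 143/36

Answer: 119/18 137/24 67/12
17/3 111/20 215/48
46/9 4 143/36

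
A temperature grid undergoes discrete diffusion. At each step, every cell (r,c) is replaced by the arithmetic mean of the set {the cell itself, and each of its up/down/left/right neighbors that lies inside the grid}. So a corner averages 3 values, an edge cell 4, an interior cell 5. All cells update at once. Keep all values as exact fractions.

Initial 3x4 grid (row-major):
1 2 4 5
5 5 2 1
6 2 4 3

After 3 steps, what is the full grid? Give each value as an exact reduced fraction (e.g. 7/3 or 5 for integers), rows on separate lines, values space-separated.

After step 1:
  8/3 3 13/4 10/3
  17/4 16/5 16/5 11/4
  13/3 17/4 11/4 8/3
After step 2:
  119/36 727/240 767/240 28/9
  289/80 179/50 303/100 239/80
  77/18 109/30 193/60 49/18
After step 3:
  3581/1080 23599/7200 22259/7200 1673/540
  17731/4800 3377/1000 1601/500 14221/4800
  8297/2160 13237/3600 5671/1800 6427/2160

Answer: 3581/1080 23599/7200 22259/7200 1673/540
17731/4800 3377/1000 1601/500 14221/4800
8297/2160 13237/3600 5671/1800 6427/2160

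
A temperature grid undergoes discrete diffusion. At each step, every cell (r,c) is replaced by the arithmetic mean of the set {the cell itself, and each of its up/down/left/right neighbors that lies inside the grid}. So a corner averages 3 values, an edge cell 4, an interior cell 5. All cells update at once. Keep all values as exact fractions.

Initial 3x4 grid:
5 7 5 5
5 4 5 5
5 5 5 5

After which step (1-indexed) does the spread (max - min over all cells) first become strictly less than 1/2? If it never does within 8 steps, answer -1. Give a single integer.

Answer: 3

Derivation:
Step 1: max=17/3, min=19/4, spread=11/12
Step 2: max=1297/240, min=29/6, spread=137/240
Step 3: max=5681/1080, min=2359/480, spread=1493/4320
  -> spread < 1/2 first at step 3
Step 4: max=224207/43200, min=23831/4800, spread=152/675
Step 5: max=8010443/1555200, min=107893/21600, spread=242147/1555200
Step 6: max=199154417/38880000, min=10828409/2160000, spread=848611/7776000
Step 7: max=28600529207/5598720000, min=260529469/51840000, spread=92669311/1119744000
Step 8: max=1711585142053/335923200000, min=47001504673/9331200000, spread=781238953/13436928000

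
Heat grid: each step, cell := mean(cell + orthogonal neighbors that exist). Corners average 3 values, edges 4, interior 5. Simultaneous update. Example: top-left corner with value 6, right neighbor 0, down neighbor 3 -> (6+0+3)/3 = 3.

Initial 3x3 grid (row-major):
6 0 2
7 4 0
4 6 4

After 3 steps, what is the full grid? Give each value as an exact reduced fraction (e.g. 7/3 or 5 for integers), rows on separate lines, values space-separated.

Answer: 8429/2160 1283/400 2657/1080
21271/4800 7177/2000 2341/800
10099/2160 9923/2400 913/270

Derivation:
After step 1:
  13/3 3 2/3
  21/4 17/5 5/2
  17/3 9/2 10/3
After step 2:
  151/36 57/20 37/18
  373/80 373/100 99/40
  185/36 169/40 31/9
After step 3:
  8429/2160 1283/400 2657/1080
  21271/4800 7177/2000 2341/800
  10099/2160 9923/2400 913/270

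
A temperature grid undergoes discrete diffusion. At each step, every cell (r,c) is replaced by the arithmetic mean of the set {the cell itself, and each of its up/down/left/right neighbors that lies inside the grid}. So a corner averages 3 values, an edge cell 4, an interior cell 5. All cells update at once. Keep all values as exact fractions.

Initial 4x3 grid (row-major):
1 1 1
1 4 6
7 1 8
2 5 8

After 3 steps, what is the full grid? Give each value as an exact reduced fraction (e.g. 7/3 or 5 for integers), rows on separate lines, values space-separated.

After step 1:
  1 7/4 8/3
  13/4 13/5 19/4
  11/4 5 23/4
  14/3 4 7
After step 2:
  2 481/240 55/18
  12/5 347/100 473/120
  47/12 201/50 45/8
  137/36 31/6 67/12
After step 3:
  1537/720 37907/14400 6481/2160
  221/75 19003/6000 14483/3600
  1591/450 13319/3000 1917/400
  116/27 8359/1800 131/24

Answer: 1537/720 37907/14400 6481/2160
221/75 19003/6000 14483/3600
1591/450 13319/3000 1917/400
116/27 8359/1800 131/24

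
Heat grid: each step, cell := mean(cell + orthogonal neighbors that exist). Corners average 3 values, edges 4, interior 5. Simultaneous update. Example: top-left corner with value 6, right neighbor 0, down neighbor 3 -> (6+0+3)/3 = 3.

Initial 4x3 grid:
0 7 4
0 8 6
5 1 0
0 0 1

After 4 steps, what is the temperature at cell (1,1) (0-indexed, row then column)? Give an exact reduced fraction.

Step 1: cell (1,1) = 22/5
Step 2: cell (1,1) = 197/50
Step 3: cell (1,1) = 437/125
Step 4: cell (1,1) = 410543/120000
Full grid after step 4:
  468079/129600 1127407/288000 539729/129600
  665789/216000 410543/120000 192541/54000
  505429/216000 4487/1875 34769/13500
  56261/32400 253901/144000 117197/64800

Answer: 410543/120000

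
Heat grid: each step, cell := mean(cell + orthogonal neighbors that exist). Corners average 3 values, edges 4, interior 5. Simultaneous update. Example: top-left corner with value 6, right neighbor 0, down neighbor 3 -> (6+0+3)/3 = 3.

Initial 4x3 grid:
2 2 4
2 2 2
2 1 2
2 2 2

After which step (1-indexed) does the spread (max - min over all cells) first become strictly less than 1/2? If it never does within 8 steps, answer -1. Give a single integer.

Step 1: max=8/3, min=7/4, spread=11/12
Step 2: max=23/9, min=177/100, spread=707/900
Step 3: max=5023/2160, min=8789/4800, spread=21359/43200
  -> spread < 1/2 first at step 3
Step 4: max=73583/32400, min=79849/43200, spread=10957/25920
Step 5: max=8537309/3888000, min=4882781/2592000, spread=97051/311040
Step 6: max=504749281/233280000, min=295115179/155520000, spread=4966121/18662400
Step 7: max=29820599579/13996800000, min=17931099761/9331200000, spread=46783199/223948800
Step 8: max=1772439854761/839808000000, min=1084596989299/559872000000, spread=2328709933/13436928000

Answer: 3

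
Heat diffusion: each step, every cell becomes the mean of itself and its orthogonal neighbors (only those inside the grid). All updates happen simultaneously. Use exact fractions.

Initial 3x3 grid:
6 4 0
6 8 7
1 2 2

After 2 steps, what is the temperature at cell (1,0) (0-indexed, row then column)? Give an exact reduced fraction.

Answer: 1139/240

Derivation:
Step 1: cell (1,0) = 21/4
Step 2: cell (1,0) = 1139/240
Full grid after step 2:
  181/36 189/40 149/36
  1139/240 453/100 1019/240
  23/6 919/240 67/18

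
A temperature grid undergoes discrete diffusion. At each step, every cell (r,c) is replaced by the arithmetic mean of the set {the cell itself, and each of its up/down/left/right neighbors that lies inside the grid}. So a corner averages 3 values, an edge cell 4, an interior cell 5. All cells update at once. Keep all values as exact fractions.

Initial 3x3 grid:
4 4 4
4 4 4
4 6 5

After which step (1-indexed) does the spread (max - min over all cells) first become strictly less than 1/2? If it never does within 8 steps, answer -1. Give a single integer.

Step 1: max=5, min=4, spread=1
Step 2: max=1129/240, min=4, spread=169/240
Step 3: max=827/180, min=4939/1200, spread=1723/3600
  -> spread < 1/2 first at step 3
Step 4: max=16183/3600, min=22487/5400, spread=143/432
Step 5: max=2886103/648000, min=50657/12000, spread=1205/5184
Step 6: max=171607741/38880000, min=82631683/19440000, spread=10151/62208
Step 7: max=1138258903/259200000, min=4988544751/1166400000, spread=85517/746496
Step 8: max=612116072069/139968000000, min=100143222949/23328000000, spread=720431/8957952

Answer: 3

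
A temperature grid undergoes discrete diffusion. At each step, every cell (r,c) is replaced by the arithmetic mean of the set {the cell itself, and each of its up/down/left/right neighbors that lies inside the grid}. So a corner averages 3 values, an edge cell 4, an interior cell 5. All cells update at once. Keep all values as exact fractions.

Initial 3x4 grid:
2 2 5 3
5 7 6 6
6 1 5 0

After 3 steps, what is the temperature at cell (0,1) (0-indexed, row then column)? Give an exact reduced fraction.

Step 1: cell (0,1) = 4
Step 2: cell (0,1) = 19/5
Step 3: cell (0,1) = 103/24
Full grid after step 3:
  79/20 103/24 3007/720 9523/2160
  1043/240 1659/400 107/24 11687/2880
  3029/720 141/32 5729/1440 4409/1080

Answer: 103/24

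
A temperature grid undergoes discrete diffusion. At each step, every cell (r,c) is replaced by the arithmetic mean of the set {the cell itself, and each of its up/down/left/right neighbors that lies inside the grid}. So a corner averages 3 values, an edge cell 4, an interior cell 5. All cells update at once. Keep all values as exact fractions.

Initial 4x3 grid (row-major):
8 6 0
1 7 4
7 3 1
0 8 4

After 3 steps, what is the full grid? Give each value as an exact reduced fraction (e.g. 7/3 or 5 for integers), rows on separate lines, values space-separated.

Answer: 3409/720 65953/14400 8417/2160
2867/600 24857/6000 14227/3600
2507/600 25907/6000 13267/3600
3139/720 57163/14400 8747/2160

Derivation:
After step 1:
  5 21/4 10/3
  23/4 21/5 3
  11/4 26/5 3
  5 15/4 13/3
After step 2:
  16/3 1067/240 139/36
  177/40 117/25 203/60
  187/40 189/50 233/60
  23/6 1097/240 133/36
After step 3:
  3409/720 65953/14400 8417/2160
  2867/600 24857/6000 14227/3600
  2507/600 25907/6000 13267/3600
  3139/720 57163/14400 8747/2160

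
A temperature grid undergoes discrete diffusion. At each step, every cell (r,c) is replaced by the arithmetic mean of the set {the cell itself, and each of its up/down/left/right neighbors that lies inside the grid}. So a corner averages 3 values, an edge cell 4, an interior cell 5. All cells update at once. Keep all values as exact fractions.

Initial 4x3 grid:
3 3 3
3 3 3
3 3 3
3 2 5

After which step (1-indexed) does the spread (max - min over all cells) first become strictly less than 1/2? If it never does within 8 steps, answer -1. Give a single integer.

Answer: 2

Derivation:
Step 1: max=7/2, min=8/3, spread=5/6
Step 2: max=121/36, min=43/15, spread=89/180
  -> spread < 1/2 first at step 2
Step 3: max=11479/3600, min=6373/2160, spread=643/2700
Step 4: max=409531/129600, min=10054/3375, spread=117287/648000
Step 5: max=24203669/7776000, min=3232037/1080000, spread=4665013/38880000
Step 6: max=1445873431/466560000, min=405101/135000, spread=73351/746496
Step 7: max=86272282229/27993600000, min=292691633/97200000, spread=79083677/1119744000
Step 8: max=5162732232511/1679616000000, min=35182264369/11664000000, spread=771889307/13436928000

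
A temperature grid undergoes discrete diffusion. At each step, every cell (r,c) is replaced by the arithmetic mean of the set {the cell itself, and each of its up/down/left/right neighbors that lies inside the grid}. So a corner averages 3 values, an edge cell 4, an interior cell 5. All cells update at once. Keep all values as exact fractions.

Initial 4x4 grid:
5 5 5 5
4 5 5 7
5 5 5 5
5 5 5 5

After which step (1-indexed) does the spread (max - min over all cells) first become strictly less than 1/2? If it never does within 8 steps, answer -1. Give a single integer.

Answer: 4

Derivation:
Step 1: max=17/3, min=14/3, spread=1
Step 2: max=331/60, min=569/120, spread=31/40
Step 3: max=2911/540, min=5189/1080, spread=211/360
Step 4: max=286357/54000, min=525101/108000, spread=15871/36000
  -> spread < 1/2 first at step 4
Step 5: max=2557267/486000, min=4766861/972000, spread=115891/324000
Step 6: max=19014679/3645000, min=479129969/97200000, spread=83784413/291600000
Step 7: max=2270756611/437400000, min=4814910463/972000000, spread=2080938053/8748000000
Step 8: max=33897341339/6561000000, min=144969437959/29160000000, spread=51168711929/262440000000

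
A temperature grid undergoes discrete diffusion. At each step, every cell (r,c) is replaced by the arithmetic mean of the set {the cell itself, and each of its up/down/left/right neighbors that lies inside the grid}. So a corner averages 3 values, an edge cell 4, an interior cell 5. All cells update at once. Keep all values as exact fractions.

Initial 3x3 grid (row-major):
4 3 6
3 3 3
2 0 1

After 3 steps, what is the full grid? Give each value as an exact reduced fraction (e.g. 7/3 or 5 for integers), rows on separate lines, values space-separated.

After step 1:
  10/3 4 4
  3 12/5 13/4
  5/3 3/2 4/3
After step 2:
  31/9 103/30 15/4
  13/5 283/100 659/240
  37/18 69/40 73/36
After step 3:
  853/270 757/225 2383/720
  1093/400 16001/6000 40873/14400
  2297/1080 5183/2400 4679/2160

Answer: 853/270 757/225 2383/720
1093/400 16001/6000 40873/14400
2297/1080 5183/2400 4679/2160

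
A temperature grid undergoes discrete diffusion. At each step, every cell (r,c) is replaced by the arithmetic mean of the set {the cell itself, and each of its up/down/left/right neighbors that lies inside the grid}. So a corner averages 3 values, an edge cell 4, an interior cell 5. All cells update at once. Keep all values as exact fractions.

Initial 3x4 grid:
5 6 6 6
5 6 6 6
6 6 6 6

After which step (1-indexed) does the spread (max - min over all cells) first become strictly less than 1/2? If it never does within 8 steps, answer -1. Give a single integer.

Step 1: max=6, min=16/3, spread=2/3
Step 2: max=6, min=199/36, spread=17/36
  -> spread < 1/2 first at step 2
Step 3: max=6, min=12113/2160, spread=847/2160
Step 4: max=1346/225, min=183769/32400, spread=2011/6480
Step 5: max=644287/108000, min=22197217/3888000, spread=199423/777600
Step 6: max=12844751/2160000, min=1338775133/233280000, spread=1938319/9331200
Step 7: max=1152955801/194400000, min=80619122947/13996800000, spread=95747789/559872000
Step 8: max=69010856059/11664000000, min=4851278744873/839808000000, spread=940023131/6718464000

Answer: 2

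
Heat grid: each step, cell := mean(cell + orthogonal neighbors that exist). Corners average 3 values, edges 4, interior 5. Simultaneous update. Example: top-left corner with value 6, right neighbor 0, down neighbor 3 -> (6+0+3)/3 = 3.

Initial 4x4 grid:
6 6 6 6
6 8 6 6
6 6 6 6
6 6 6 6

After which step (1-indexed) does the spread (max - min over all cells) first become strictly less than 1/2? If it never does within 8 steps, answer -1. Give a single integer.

Answer: 2

Derivation:
Step 1: max=13/2, min=6, spread=1/2
Step 2: max=161/25, min=6, spread=11/25
  -> spread < 1/2 first at step 2
Step 3: max=7567/1200, min=6, spread=367/1200
Step 4: max=33971/5400, min=1813/300, spread=1337/5400
Step 5: max=1013669/162000, min=54469/9000, spread=33227/162000
Step 6: max=30374327/4860000, min=328049/54000, spread=849917/4860000
Step 7: max=908514347/145800000, min=4928533/810000, spread=21378407/145800000
Step 8: max=27210462371/4374000000, min=1481688343/243000000, spread=540072197/4374000000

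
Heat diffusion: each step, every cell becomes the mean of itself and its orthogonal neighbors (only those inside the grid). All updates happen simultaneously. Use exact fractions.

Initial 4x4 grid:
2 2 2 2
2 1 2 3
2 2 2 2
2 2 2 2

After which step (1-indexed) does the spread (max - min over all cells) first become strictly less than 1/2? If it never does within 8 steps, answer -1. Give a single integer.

Answer: 2

Derivation:
Step 1: max=7/3, min=7/4, spread=7/12
Step 2: max=53/24, min=91/50, spread=233/600
  -> spread < 1/2 first at step 2
Step 3: max=925/432, min=4457/2400, spread=6137/21600
Step 4: max=136163/64800, min=20221/10800, spread=14837/64800
Step 5: max=3361541/1620000, min=122783/64800, spread=48661/270000
Step 6: max=39971957/19440000, min=18548107/9720000, spread=35503/240000
Step 7: max=2979236657/1458000000, min=560550373/291600000, spread=7353533/60750000
Step 8: max=177802820731/87480000000, min=16907293771/8748000000, spread=2909961007/29160000000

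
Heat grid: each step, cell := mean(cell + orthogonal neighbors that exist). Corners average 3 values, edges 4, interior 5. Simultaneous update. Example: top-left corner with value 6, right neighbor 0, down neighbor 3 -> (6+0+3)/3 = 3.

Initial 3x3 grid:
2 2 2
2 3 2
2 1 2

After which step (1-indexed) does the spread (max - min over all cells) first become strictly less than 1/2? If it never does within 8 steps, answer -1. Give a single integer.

Answer: 2

Derivation:
Step 1: max=9/4, min=5/3, spread=7/12
Step 2: max=13/6, min=11/6, spread=1/3
  -> spread < 1/2 first at step 2
Step 3: max=2051/960, min=833/432, spread=1799/8640
Step 4: max=3011/1440, min=10583/5400, spread=2833/21600
Step 5: max=2390873/1152000, min=3094121/1555200, spread=2671151/31104000
Step 6: max=31994677/15552000, min=155526563/77760000, spread=741137/12960000
Step 7: max=25513945171/12441600000, min=11264311889/5598720000, spread=4339268759/111974400000
Step 8: max=114374831393/55987200000, min=282222155821/139968000000, spread=7429845323/279936000000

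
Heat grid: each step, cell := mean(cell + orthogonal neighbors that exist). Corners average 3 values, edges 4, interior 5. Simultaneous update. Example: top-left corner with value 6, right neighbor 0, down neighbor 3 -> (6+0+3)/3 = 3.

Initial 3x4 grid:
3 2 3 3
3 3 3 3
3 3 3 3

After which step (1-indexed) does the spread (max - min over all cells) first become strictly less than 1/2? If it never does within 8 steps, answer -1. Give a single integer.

Answer: 1

Derivation:
Step 1: max=3, min=8/3, spread=1/3
  -> spread < 1/2 first at step 1
Step 2: max=3, min=329/120, spread=31/120
Step 3: max=3, min=3029/1080, spread=211/1080
Step 4: max=5353/1800, min=307103/108000, spread=14077/108000
Step 5: max=320317/108000, min=2775593/972000, spread=5363/48600
Step 6: max=177131/60000, min=83739191/29160000, spread=93859/1166400
Step 7: max=286263533/97200000, min=5038525519/1749600000, spread=4568723/69984000
Step 8: max=8566381111/2916000000, min=303147564371/104976000000, spread=8387449/167961600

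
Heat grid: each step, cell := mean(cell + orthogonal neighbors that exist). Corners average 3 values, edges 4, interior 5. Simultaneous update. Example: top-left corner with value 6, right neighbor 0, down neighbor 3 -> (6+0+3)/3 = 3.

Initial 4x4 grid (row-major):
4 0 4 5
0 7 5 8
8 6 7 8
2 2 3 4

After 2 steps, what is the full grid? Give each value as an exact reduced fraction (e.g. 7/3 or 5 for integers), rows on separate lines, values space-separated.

Answer: 59/18 731/240 1147/240 47/9
821/240 243/50 128/25 1507/240
75/16 453/100 23/4 481/80
15/4 69/16 361/80 21/4

Derivation:
After step 1:
  4/3 15/4 7/2 17/3
  19/4 18/5 31/5 13/2
  4 6 29/5 27/4
  4 13/4 4 5
After step 2:
  59/18 731/240 1147/240 47/9
  821/240 243/50 128/25 1507/240
  75/16 453/100 23/4 481/80
  15/4 69/16 361/80 21/4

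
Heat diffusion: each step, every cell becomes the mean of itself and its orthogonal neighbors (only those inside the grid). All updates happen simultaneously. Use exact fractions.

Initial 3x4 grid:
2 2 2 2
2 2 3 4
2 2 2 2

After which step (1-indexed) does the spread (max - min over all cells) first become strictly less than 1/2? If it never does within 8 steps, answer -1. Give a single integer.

Answer: 3

Derivation:
Step 1: max=11/4, min=2, spread=3/4
Step 2: max=641/240, min=2, spread=161/240
Step 3: max=36691/14400, min=821/400, spread=1427/2880
  -> spread < 1/2 first at step 3
Step 4: max=2163929/864000, min=49979/24000, spread=72937/172800
Step 5: max=127508491/51840000, min=3042581/1440000, spread=719023/2073600
Step 6: max=7558447169/3110400000, min=61603793/28800000, spread=36209501/124416000
Step 7: max=448644652771/186624000000, min=11212024261/5184000000, spread=72018847/298598400
Step 8: max=26691270922889/11197440000000, min=678785813299/311040000000, spread=18039853153/89579520000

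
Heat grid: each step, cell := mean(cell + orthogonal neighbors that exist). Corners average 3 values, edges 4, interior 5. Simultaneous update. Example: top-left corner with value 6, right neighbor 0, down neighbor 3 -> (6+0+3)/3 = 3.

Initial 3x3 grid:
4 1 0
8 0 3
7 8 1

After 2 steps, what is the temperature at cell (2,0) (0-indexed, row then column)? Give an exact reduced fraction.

Step 1: cell (2,0) = 23/3
Step 2: cell (2,0) = 197/36
Full grid after step 2:
  31/9 131/48 43/36
  83/16 3 31/12
  197/36 59/12 3

Answer: 197/36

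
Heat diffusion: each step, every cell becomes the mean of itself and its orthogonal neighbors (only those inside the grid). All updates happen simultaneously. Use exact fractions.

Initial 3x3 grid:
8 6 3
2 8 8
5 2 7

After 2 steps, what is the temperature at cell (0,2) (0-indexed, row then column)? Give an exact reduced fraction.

Answer: 221/36

Derivation:
Step 1: cell (0,2) = 17/3
Step 2: cell (0,2) = 221/36
Full grid after step 2:
  52/9 449/80 221/36
  1157/240 146/25 691/120
  19/4 581/120 53/9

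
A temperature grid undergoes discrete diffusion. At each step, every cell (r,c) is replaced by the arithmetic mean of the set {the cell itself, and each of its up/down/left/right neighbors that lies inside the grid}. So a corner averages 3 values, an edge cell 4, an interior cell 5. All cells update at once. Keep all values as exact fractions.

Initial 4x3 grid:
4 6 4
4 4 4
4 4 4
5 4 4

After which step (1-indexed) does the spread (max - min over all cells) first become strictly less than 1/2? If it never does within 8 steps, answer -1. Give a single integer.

Answer: 3

Derivation:
Step 1: max=14/3, min=4, spread=2/3
Step 2: max=547/120, min=4, spread=67/120
Step 3: max=9559/2160, min=587/144, spread=377/1080
  -> spread < 1/2 first at step 3
Step 4: max=1891291/432000, min=6603/1600, spread=108481/432000
Step 5: max=16898231/3888000, min=10718759/2592000, spread=328037/1555200
Step 6: max=6718194331/1555200000, min=647000021/155520000, spread=248194121/1555200000
Step 7: max=60286317821/13996800000, min=12975082013/3110400000, spread=151875901/1119744000
Step 8: max=3605333895439/839808000000, min=2343232390501/559872000000, spread=289552991/2687385600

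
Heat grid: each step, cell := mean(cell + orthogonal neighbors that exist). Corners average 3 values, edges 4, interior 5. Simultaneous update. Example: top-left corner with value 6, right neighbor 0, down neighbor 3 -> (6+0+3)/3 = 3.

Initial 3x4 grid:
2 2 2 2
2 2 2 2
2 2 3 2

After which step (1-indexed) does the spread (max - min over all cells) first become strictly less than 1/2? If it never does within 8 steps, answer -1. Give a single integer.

Step 1: max=7/3, min=2, spread=1/3
  -> spread < 1/2 first at step 1
Step 2: max=271/120, min=2, spread=31/120
Step 3: max=2371/1080, min=2, spread=211/1080
Step 4: max=232897/108000, min=3647/1800, spread=14077/108000
Step 5: max=2084407/972000, min=219683/108000, spread=5363/48600
Step 6: max=62060809/29160000, min=122869/60000, spread=93859/1166400
Step 7: max=3709474481/1749600000, min=199736467/97200000, spread=4568723/69984000
Step 8: max=221732435629/104976000000, min=6013618889/2916000000, spread=8387449/167961600

Answer: 1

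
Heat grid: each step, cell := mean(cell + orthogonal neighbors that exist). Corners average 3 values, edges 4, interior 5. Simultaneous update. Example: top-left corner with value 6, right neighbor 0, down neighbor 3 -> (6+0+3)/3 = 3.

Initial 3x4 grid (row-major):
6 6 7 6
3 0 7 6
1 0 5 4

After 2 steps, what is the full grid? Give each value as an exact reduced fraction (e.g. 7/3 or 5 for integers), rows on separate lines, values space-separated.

After step 1:
  5 19/4 13/2 19/3
  5/2 16/5 5 23/4
  4/3 3/2 4 5
After step 2:
  49/12 389/80 271/48 223/36
  361/120 339/100 489/100 265/48
  16/9 301/120 31/8 59/12

Answer: 49/12 389/80 271/48 223/36
361/120 339/100 489/100 265/48
16/9 301/120 31/8 59/12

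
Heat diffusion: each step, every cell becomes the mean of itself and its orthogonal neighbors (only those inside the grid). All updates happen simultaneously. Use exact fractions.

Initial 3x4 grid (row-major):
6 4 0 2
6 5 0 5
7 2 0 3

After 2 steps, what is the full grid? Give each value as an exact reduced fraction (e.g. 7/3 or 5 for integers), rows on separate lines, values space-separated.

Answer: 181/36 839/240 115/48 19/9
74/15 373/100 213/100 19/8
29/6 263/80 113/48 77/36

Derivation:
After step 1:
  16/3 15/4 3/2 7/3
  6 17/5 2 5/2
  5 7/2 5/4 8/3
After step 2:
  181/36 839/240 115/48 19/9
  74/15 373/100 213/100 19/8
  29/6 263/80 113/48 77/36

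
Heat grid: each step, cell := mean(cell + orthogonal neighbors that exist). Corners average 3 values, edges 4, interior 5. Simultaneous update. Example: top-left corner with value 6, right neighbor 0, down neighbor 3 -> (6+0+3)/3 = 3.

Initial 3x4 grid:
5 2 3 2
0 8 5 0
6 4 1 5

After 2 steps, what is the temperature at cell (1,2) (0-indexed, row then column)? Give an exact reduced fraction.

Step 1: cell (1,2) = 17/5
Step 2: cell (1,2) = 339/100
Full grid after step 2:
  139/36 409/120 377/120 23/9
  853/240 106/25 339/100 151/60
  77/18 469/120 139/40 35/12

Answer: 339/100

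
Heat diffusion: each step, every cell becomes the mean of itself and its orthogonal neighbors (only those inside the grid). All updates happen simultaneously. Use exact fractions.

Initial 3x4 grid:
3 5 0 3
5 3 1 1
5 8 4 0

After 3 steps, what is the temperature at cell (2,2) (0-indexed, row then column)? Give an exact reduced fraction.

Answer: 22027/7200

Derivation:
Step 1: cell (2,2) = 13/4
Step 2: cell (2,2) = 703/240
Step 3: cell (2,2) = 22027/7200
Full grid after step 3:
  1063/270 2869/900 8701/3600 3713/2160
  15271/3600 22751/6000 2531/1000 9323/4800
  3443/720 9709/2400 22027/7200 2339/1080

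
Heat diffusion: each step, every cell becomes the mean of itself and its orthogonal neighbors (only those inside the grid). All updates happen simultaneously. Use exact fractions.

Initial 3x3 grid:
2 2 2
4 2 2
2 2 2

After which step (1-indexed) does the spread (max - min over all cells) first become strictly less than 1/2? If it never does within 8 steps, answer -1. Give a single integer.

Step 1: max=8/3, min=2, spread=2/3
Step 2: max=307/120, min=2, spread=67/120
Step 3: max=2597/1080, min=207/100, spread=1807/5400
  -> spread < 1/2 first at step 3
Step 4: max=1021963/432000, min=5761/2700, spread=33401/144000
Step 5: max=9005933/3888000, min=583391/270000, spread=3025513/19440000
Step 6: max=3575326867/1555200000, min=31555949/14400000, spread=53531/497664
Step 7: max=212656925849/93312000000, min=8567116051/3888000000, spread=450953/5971968
Step 8: max=12706343560603/5598720000000, min=1034128610519/466560000000, spread=3799043/71663616

Answer: 3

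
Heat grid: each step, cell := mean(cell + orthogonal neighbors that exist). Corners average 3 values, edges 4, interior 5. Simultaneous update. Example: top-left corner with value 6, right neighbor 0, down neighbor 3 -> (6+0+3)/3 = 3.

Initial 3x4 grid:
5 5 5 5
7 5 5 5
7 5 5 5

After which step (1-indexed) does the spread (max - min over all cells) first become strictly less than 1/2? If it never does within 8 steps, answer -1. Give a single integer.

Answer: 6

Derivation:
Step 1: max=19/3, min=5, spread=4/3
Step 2: max=107/18, min=5, spread=17/18
Step 3: max=6247/1080, min=5, spread=847/1080
Step 4: max=91631/16200, min=1133/225, spread=2011/3240
Step 5: max=10850783/1944000, min=273713/54000, spread=199423/388800
Step 6: max=644104867/116640000, min=5515249/1080000, spread=1938319/4665600
  -> spread < 1/2 first at step 6
Step 7: max=38353677053/6998400000, min=499444199/97200000, spread=95747789/279936000
Step 8: max=2287089255127/419904000000, min=30133143941/5832000000, spread=940023131/3359232000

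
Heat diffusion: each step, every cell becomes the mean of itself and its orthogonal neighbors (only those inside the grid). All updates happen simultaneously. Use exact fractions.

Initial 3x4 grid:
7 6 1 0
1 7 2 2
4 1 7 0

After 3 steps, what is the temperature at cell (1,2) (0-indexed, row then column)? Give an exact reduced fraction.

Step 1: cell (1,2) = 19/5
Step 2: cell (1,2) = 259/100
Step 3: cell (1,2) = 6307/2000
Full grid after step 3:
  8989/2160 14621/3600 823/300 803/360
  60539/14400 10643/3000 6307/2000 157/75
  107/30 8939/2400 6859/2400 1891/720

Answer: 6307/2000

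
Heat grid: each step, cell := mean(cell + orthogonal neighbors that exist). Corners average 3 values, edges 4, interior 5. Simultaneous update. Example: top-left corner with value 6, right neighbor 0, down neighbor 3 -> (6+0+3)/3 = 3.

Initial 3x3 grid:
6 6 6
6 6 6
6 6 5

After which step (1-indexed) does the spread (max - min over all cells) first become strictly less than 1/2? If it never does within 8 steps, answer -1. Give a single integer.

Step 1: max=6, min=17/3, spread=1/3
  -> spread < 1/2 first at step 1
Step 2: max=6, min=103/18, spread=5/18
Step 3: max=6, min=1255/216, spread=41/216
Step 4: max=2149/360, min=75629/12960, spread=347/2592
Step 5: max=21443/3600, min=4558663/777600, spread=2921/31104
Step 6: max=2566517/432000, min=274107461/46656000, spread=24611/373248
Step 7: max=57663259/9720000, min=16477437967/2799360000, spread=207329/4478976
Step 8: max=3071598401/518400000, min=989739647549/167961600000, spread=1746635/53747712

Answer: 1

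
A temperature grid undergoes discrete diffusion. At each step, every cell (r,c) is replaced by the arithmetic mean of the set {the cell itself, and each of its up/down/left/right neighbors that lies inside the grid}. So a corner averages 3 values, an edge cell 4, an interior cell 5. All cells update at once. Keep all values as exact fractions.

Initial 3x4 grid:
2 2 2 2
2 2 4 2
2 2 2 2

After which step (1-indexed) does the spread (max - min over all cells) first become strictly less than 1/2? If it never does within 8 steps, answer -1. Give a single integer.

Answer: 2

Derivation:
Step 1: max=5/2, min=2, spread=1/2
Step 2: max=123/50, min=2, spread=23/50
  -> spread < 1/2 first at step 2
Step 3: max=5611/2400, min=413/200, spread=131/480
Step 4: max=49751/21600, min=7591/3600, spread=841/4320
Step 5: max=19822051/8640000, min=1533373/720000, spread=56863/345600
Step 6: max=177054341/77760000, min=13949543/6480000, spread=386393/3110400
Step 7: max=70601723131/31104000000, min=5604358813/2592000000, spread=26795339/248832000
Step 8: max=4216295714129/1866240000000, min=338126149667/155520000000, spread=254051069/2985984000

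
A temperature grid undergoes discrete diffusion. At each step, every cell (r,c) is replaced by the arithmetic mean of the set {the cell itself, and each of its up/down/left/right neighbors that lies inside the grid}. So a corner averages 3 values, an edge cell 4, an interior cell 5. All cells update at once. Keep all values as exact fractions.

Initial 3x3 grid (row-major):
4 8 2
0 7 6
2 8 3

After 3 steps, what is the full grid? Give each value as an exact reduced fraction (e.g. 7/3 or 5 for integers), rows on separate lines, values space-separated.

Answer: 1603/360 68581/14400 11123/2160
60781/14400 1817/375 12101/2400
9293/2160 1397/300 5519/1080

Derivation:
After step 1:
  4 21/4 16/3
  13/4 29/5 9/2
  10/3 5 17/3
After step 2:
  25/6 1223/240 181/36
  983/240 119/25 213/40
  139/36 99/20 91/18
After step 3:
  1603/360 68581/14400 11123/2160
  60781/14400 1817/375 12101/2400
  9293/2160 1397/300 5519/1080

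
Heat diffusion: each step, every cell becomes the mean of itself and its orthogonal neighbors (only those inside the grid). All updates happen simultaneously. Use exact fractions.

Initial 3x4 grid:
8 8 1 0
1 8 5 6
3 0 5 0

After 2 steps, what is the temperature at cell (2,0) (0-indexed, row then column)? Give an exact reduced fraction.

Answer: 31/9

Derivation:
Step 1: cell (2,0) = 4/3
Step 2: cell (2,0) = 31/9
Full grid after step 2:
  203/36 1189/240 205/48 103/36
  41/10 493/100 363/100 55/16
  31/9 367/120 91/24 107/36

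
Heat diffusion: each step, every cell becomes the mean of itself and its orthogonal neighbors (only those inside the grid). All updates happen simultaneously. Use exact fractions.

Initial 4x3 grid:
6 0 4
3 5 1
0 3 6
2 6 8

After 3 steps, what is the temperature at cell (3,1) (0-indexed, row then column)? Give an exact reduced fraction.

Step 1: cell (3,1) = 19/4
Step 2: cell (3,1) = 217/48
Step 3: cell (3,1) = 59383/14400
Full grid after step 3:
  2123/720 46043/14400 6469/2160
  1907/600 18757/6000 6571/1800
  1399/450 23297/6000 3773/900
  1541/432 59383/14400 2105/432

Answer: 59383/14400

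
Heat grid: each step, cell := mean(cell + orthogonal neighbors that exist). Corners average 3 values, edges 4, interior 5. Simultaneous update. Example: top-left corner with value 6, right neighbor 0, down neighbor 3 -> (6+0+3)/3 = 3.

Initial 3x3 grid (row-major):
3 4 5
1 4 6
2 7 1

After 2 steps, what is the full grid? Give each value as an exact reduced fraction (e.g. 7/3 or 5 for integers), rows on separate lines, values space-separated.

After step 1:
  8/3 4 5
  5/2 22/5 4
  10/3 7/2 14/3
After step 2:
  55/18 241/60 13/3
  129/40 92/25 271/60
  28/9 159/40 73/18

Answer: 55/18 241/60 13/3
129/40 92/25 271/60
28/9 159/40 73/18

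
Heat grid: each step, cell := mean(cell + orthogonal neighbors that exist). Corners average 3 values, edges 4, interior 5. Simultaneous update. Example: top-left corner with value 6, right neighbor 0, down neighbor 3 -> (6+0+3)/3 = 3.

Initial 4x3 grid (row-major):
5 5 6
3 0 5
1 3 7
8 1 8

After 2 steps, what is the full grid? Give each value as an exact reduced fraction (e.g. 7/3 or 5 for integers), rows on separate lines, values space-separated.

Answer: 127/36 253/60 83/18
203/60 327/100 1127/240
44/15 201/50 1079/240
145/36 241/60 193/36

Derivation:
After step 1:
  13/3 4 16/3
  9/4 16/5 9/2
  15/4 12/5 23/4
  10/3 5 16/3
After step 2:
  127/36 253/60 83/18
  203/60 327/100 1127/240
  44/15 201/50 1079/240
  145/36 241/60 193/36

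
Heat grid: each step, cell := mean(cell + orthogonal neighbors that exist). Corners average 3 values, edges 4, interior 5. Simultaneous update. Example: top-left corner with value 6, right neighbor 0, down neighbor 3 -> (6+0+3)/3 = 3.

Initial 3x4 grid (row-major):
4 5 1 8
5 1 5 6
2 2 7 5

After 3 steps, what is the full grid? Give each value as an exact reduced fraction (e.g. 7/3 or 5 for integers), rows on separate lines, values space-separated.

Answer: 3953/1080 833/225 5381/1200 39/8
5989/1800 22783/6000 8681/2000 6211/1200
2437/720 2859/800 10937/2400 733/144

Derivation:
After step 1:
  14/3 11/4 19/4 5
  3 18/5 4 6
  3 3 19/4 6
After step 2:
  125/36 473/120 33/8 21/4
  107/30 327/100 231/50 21/4
  3 287/80 71/16 67/12
After step 3:
  3953/1080 833/225 5381/1200 39/8
  5989/1800 22783/6000 8681/2000 6211/1200
  2437/720 2859/800 10937/2400 733/144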